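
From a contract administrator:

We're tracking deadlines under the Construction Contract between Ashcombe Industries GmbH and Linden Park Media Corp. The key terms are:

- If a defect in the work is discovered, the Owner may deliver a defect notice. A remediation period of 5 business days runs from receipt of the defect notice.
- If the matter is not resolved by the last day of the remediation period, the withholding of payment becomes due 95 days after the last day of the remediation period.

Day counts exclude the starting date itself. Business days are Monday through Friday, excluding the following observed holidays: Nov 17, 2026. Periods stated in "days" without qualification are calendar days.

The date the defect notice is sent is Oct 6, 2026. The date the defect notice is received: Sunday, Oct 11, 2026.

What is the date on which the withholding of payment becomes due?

The last day of the remediation period: counting 5 business days from Sunday, Oct 11, 2026 (Oct 12, Oct 13, Oct 14, Oct 15, Oct 16, skipping weekends) reaches Friday, Oct 16, 2026.
The date on which the withholding of payment becomes due: 95 calendar days after Oct 16, 2026 is Jan 19, 2027.

Jan 19, 2027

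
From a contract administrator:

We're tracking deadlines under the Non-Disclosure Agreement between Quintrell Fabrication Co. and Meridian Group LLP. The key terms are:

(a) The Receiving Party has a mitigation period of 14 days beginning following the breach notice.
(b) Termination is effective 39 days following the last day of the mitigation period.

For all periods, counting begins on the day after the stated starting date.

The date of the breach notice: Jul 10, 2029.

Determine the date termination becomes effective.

Sep 1, 2029

Adding 14 calendar days to Jul 10, 2029 gives Jul 24, 2029, which is the last day of the mitigation period.
Adding 39 calendar days to Jul 24, 2029 gives Sep 1, 2029, which is the date termination becomes effective.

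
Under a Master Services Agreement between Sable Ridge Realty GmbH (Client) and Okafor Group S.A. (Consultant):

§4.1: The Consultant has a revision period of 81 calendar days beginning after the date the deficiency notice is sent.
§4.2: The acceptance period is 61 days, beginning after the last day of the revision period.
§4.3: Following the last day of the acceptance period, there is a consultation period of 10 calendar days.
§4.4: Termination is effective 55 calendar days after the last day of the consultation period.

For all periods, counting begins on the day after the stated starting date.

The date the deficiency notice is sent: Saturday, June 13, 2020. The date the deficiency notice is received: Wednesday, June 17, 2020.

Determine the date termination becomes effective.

The last day of the revision period: June 13, 2020 + 81 days = September 2, 2020.
The last day of the acceptance period: September 2, 2020 + 61 days = November 2, 2020.
The last day of the consultation period: 10 calendar days after November 2, 2020 is November 12, 2020.
The date termination becomes effective: 55 calendar days after November 12, 2020 is January 6, 2021.

January 6, 2021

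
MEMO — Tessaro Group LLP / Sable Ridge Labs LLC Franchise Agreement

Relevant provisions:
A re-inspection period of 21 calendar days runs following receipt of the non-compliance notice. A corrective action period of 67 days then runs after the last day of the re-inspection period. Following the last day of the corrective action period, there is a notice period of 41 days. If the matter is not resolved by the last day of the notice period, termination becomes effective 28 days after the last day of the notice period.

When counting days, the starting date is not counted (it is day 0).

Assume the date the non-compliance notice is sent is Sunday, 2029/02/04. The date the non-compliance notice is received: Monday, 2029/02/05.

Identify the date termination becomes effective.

2029/07/12

The last day of the re-inspection period: 2029/02/05 + 21 days = 2029/02/26.
Adding 67 calendar days to 2029/02/26 gives 2029/05/04, which is the last day of the corrective action period.
The last day of the notice period: 2029/05/04 + 41 days = 2029/06/14.
The date termination becomes effective: 2029/06/14 + 28 days = 2029/07/12.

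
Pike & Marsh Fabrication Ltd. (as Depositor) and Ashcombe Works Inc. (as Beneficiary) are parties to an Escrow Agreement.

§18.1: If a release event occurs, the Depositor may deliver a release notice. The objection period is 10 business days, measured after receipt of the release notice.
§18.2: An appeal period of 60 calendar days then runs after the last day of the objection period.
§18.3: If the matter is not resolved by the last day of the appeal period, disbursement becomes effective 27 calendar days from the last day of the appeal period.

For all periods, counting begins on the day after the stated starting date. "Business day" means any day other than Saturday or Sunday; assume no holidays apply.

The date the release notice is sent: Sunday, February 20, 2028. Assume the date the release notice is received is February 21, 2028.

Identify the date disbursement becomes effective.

June 1, 2028

The last day of the objection period: counting 10 business days from Monday, February 21, 2028 (Feb 22, Feb 23, Feb 24, Feb 25, Feb 28, Feb 29, Mar 1, Mar 2, Mar 3, Mar 6, skipping weekends) reaches Monday, March 6, 2028.
The last day of the appeal period: March 6, 2028 + 60 days = May 5, 2028.
The date disbursement becomes effective: May 5, 2028 + 27 days = June 1, 2028.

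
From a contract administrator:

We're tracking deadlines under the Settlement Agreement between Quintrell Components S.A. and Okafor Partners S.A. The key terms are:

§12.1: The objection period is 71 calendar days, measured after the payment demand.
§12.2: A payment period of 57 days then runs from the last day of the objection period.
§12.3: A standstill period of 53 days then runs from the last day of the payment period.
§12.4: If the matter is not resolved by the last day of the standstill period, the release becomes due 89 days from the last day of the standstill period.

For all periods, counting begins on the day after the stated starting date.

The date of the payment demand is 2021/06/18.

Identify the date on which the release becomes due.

The last day of the objection period: 71 calendar days after 2021/06/18 is 2021/08/28.
The last day of the payment period: 57 calendar days after 2021/08/28 is 2021/10/24.
Adding 53 calendar days to 2021/10/24 gives 2021/12/16, which is the last day of the standstill period.
The date on which the release becomes due: 2021/12/16 + 89 days = 2022/03/15.

2022/03/15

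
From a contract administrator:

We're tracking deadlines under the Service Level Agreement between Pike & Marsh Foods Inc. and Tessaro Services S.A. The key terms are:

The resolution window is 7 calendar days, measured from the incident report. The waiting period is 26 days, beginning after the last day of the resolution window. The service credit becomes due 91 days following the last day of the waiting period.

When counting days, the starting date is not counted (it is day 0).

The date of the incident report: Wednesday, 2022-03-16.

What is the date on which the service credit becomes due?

2022-07-18

Adding 7 calendar days to 2022-03-16 gives 2022-03-23, which is the last day of the resolution window.
The last day of the waiting period: 26 calendar days after 2022-03-23 is 2022-04-18.
The date on which the service credit becomes due: 2022-04-18 + 91 days = 2022-07-18.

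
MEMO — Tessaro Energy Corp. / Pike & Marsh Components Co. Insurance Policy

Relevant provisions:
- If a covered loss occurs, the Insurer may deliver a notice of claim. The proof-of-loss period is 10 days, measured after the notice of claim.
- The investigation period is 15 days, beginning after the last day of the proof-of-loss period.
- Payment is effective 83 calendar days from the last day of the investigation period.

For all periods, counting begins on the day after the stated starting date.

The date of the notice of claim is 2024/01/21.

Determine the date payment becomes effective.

The last day of the proof-of-loss period: 10 calendar days after 2024/01/21 is 2024/01/31.
Adding 15 calendar days to 2024/01/31 gives 2024/02/15, which is the last day of the investigation period.
Adding 83 calendar days to 2024/02/15 gives 2024/05/08, which is the date payment becomes effective.

2024/05/08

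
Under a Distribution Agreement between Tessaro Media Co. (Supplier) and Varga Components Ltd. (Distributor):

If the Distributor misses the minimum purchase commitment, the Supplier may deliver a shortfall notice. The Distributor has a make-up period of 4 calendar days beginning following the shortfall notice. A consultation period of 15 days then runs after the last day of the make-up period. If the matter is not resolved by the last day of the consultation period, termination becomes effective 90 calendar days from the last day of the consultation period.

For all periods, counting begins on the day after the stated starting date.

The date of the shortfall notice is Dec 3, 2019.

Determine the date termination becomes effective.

Mar 21, 2020

The last day of the make-up period: 4 calendar days after Dec 3, 2019 is Dec 7, 2019.
The last day of the consultation period: Dec 7, 2019 + 15 days = Dec 22, 2019.
Adding 90 calendar days to Dec 22, 2019 gives Mar 21, 2020, which is the date termination becomes effective.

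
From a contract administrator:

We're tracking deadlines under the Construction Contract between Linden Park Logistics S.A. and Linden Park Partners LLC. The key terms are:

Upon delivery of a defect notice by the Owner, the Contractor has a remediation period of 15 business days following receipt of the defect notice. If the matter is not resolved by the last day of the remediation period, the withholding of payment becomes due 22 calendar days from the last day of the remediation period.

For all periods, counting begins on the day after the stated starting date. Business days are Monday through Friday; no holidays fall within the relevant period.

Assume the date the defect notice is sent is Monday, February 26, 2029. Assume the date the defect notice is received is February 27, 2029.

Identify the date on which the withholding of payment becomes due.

April 11, 2029

From Tuesday, February 27, 2029, 15 business days (Feb 28, Mar 1, Mar 2, Mar 5, …, Mar 16, Mar 19, Mar 20, skipping weekends) brings us to Tuesday, March 20, 2029, which is the last day of the remediation period.
The date on which the withholding of payment becomes due: 22 calendar days after March 20, 2029 is April 11, 2029.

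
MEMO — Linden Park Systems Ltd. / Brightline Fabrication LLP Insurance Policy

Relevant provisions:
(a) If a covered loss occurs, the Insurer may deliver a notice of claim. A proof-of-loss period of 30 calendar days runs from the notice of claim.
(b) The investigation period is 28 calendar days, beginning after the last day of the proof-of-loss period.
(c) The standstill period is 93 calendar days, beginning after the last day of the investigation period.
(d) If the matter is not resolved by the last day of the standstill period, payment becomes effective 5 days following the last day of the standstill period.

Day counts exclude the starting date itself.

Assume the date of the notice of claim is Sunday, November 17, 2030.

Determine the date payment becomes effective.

April 22, 2031

The last day of the proof-of-loss period: 30 calendar days after November 17, 2030 is December 17, 2030.
Adding 28 calendar days to December 17, 2030 gives January 14, 2031, which is the last day of the investigation period.
The last day of the standstill period: 93 calendar days after January 14, 2031 is April 17, 2031.
Adding 5 calendar days to April 17, 2031 gives April 22, 2031, which is the date payment becomes effective.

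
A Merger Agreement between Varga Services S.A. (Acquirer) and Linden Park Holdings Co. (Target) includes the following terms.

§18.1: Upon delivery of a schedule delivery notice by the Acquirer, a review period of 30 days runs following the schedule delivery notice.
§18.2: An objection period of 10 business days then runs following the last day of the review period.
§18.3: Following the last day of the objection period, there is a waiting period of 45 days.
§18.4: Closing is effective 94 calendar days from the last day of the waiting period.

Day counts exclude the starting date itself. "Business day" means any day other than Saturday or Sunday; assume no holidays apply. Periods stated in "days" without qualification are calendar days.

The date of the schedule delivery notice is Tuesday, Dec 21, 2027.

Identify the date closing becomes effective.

The last day of the review period: Dec 21, 2027 + 30 days = Jan 20, 2028.
The last day of the objection period: counting 10 business days from Thursday, Jan 20, 2028 (Jan 21, Jan 24, Jan 25, Jan 26, Jan 27, Jan 28, Jan 31, Feb 1, Feb 2, Feb 3, skipping weekends) reaches Thursday, Feb 3, 2028.
The last day of the waiting period: Feb 3, 2028 + 45 days = Mar 19, 2028.
Adding 94 calendar days to Mar 19, 2028 gives Jun 21, 2028, which is the date closing becomes effective.

Jun 21, 2028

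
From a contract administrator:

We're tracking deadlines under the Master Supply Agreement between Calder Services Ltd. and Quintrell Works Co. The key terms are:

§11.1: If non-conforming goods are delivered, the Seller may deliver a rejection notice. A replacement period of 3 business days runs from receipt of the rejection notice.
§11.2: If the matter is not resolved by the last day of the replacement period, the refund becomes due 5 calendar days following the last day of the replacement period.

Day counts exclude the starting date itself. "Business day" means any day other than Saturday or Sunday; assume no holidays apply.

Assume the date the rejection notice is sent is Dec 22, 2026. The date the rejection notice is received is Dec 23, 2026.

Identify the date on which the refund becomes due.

Jan 2, 2027

The last day of the replacement period: 3 business days after Wednesday, Dec 23, 2026, skipping weekends — Dec 24, Dec 25, Dec 28 — lands on Monday, Dec 28, 2026.
The date on which the refund becomes due: Dec 28, 2026 + 5 days = Jan 2, 2027.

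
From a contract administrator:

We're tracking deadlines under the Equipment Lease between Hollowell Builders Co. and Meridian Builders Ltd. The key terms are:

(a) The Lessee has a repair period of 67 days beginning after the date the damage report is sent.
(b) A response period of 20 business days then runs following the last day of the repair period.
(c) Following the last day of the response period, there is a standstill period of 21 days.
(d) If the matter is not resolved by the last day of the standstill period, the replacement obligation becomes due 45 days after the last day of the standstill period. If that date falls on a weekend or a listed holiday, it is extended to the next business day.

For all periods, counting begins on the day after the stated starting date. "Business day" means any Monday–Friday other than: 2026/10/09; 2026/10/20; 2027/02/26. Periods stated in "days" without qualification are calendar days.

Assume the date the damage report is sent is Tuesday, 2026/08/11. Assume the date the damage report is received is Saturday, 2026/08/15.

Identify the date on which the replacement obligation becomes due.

2027/01/21

Adding 67 calendar days to 2026/08/11 gives 2026/10/17, which is the last day of the repair period.
From Saturday, 2026/10/17, 20 business days (Oct 19, Oct 21, Oct 22, Oct 23, …, Nov 12, Nov 13, Nov 16, skipping weekends and the listed holiday on Oct 20) brings us to Monday, 2026/11/16, which is the last day of the response period.
The last day of the standstill period: 21 calendar days after 2026/11/16 is 2026/12/07.
The date on which the replacement obligation becomes due: 45 calendar days after 2026/12/07 is 2027/01/21. 2027/01/21 is a Thursday and is not a listed holiday, so no roll-forward applies.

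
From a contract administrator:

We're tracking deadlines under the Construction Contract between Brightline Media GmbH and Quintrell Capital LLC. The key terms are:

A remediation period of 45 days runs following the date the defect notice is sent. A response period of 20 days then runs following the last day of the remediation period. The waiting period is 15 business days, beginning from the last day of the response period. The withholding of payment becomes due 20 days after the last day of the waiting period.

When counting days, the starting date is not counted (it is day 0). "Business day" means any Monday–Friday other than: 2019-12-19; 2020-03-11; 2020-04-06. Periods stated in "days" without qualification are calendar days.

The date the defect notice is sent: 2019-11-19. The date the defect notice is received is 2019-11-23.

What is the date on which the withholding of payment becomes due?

Adding 45 calendar days to 2019-11-19 gives 2020-01-03, which is the last day of the remediation period.
Adding 20 calendar days to 2020-01-03 gives 2020-01-23, which is the last day of the response period.
From Thursday, 2020-01-23, 15 business days (Jan 24, Jan 27, Jan 28, Jan 29, …, Feb 11, Feb 12, Feb 13, skipping weekends) brings us to Thursday, 2020-02-13, which is the last day of the waiting period.
The date on which the withholding of payment becomes due: 2020-02-13 + 20 days = 2020-03-04.

2020-03-04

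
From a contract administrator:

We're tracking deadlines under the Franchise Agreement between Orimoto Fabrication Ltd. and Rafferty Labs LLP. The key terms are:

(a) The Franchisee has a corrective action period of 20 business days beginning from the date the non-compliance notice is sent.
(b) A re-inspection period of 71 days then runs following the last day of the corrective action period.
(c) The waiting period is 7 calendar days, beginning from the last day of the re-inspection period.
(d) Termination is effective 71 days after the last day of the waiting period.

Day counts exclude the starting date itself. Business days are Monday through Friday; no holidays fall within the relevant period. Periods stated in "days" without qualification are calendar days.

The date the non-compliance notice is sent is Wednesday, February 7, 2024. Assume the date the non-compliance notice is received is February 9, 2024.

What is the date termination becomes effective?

The last day of the corrective action period: 20 business days after Wednesday, February 7, 2024, skipping weekends — Feb 8, Feb 9, Feb 12, Feb 13, …, Mar 4, Mar 5, Mar 6 — lands on Wednesday, March 6, 2024.
Adding 71 calendar days to March 6, 2024 gives May 16, 2024, which is the last day of the re-inspection period.
The last day of the waiting period: May 16, 2024 + 7 days = May 23, 2024.
Adding 71 calendar days to May 23, 2024 gives August 2, 2024, which is the date termination becomes effective.

August 2, 2024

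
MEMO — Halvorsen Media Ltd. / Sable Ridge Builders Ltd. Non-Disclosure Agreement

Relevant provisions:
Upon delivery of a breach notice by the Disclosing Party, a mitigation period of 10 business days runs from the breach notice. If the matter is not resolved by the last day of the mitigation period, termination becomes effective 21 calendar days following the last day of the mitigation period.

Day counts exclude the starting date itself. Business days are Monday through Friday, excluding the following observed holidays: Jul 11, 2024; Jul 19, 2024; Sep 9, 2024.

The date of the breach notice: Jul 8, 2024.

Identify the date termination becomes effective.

The last day of the mitigation period: counting 10 business days from Monday, Jul 8, 2024 (Jul 9, Jul 10, Jul 12, Jul 15, Jul 16, Jul 17, Jul 18, Jul 22, Jul 23, Jul 24, skipping weekends and the listed holidays on Jul 11, Jul 19) reaches Wednesday, Jul 24, 2024.
The date termination becomes effective: Jul 24, 2024 + 21 days = Aug 14, 2024.

Aug 14, 2024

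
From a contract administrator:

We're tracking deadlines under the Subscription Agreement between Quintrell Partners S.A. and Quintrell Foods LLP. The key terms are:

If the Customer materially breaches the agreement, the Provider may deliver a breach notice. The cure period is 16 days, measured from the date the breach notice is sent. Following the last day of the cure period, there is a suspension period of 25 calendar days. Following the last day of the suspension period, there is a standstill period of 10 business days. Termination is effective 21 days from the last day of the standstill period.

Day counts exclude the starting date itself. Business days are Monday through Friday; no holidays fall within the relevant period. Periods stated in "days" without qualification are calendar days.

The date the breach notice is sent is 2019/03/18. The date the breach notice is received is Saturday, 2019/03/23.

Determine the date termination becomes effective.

2019/05/31

The last day of the cure period: 2019/03/18 + 16 days = 2019/04/03.
Adding 25 calendar days to 2019/04/03 gives 2019/04/28, which is the last day of the suspension period.
The last day of the standstill period: 10 business days after Sunday, 2019/04/28, skipping weekends — Apr 29, Apr 30, May 1, May 2, May 3, May 6, May 7, May 8, May 9, May 10 — lands on Friday, 2019/05/10.
Adding 21 calendar days to 2019/05/10 gives 2019/05/31, which is the date termination becomes effective.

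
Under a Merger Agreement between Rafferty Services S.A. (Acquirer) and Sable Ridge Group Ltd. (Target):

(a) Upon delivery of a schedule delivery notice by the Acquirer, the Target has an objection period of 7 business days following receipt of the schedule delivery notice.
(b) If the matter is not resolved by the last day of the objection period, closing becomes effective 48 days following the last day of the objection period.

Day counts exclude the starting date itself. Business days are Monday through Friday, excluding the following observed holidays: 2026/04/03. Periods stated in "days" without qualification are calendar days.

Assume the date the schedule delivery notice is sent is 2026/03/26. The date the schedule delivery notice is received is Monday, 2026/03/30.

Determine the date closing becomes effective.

2026/05/27

The last day of the objection period: 7 business days after Monday, 2026/03/30, skipping weekends and the listed holiday on Apr 3 — Mar 31, Apr 1, Apr 2, Apr 6, Apr 7, Apr 8, Apr 9 — lands on Thursday, 2026/04/09.
The date closing becomes effective: 2026/04/09 + 48 days = 2026/05/27.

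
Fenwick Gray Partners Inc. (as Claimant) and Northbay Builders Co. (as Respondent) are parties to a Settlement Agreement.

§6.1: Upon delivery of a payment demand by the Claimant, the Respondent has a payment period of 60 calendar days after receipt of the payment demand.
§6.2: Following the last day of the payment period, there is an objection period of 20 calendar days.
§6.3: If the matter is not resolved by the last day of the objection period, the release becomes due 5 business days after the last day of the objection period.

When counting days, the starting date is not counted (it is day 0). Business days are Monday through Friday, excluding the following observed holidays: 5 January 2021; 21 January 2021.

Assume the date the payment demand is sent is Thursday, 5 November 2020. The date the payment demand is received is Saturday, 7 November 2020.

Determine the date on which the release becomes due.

2 February 2021

Adding 60 calendar days to 7 November 2020 gives 6 January 2021, which is the last day of the payment period.
Adding 20 calendar days to 6 January 2021 gives 26 January 2021, which is the last day of the objection period.
The date on which the release becomes due: counting 5 business days from Tuesday, 26 January 2021 (Jan 27, Jan 28, Jan 29, Feb 1, Feb 2, skipping weekends) reaches Tuesday, 2 February 2021.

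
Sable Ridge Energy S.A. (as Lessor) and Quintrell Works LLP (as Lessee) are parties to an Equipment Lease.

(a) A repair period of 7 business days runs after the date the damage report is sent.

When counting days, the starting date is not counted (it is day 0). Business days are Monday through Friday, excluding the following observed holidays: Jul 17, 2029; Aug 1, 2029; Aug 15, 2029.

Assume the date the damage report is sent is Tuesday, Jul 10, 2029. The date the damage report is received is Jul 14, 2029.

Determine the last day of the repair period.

Jul 20, 2029

The last day of the repair period: counting 7 business days from Tuesday, Jul 10, 2029 (Jul 11, Jul 12, Jul 13, Jul 16, Jul 18, Jul 19, Jul 20, skipping weekends and the listed holiday on Jul 17) reaches Friday, Jul 20, 2029.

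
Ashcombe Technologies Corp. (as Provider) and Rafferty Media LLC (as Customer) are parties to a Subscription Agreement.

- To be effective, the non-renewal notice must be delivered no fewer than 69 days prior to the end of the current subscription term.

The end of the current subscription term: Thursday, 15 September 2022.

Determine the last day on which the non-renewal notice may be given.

Counting back 69 calendar days from 15 September 2022 gives 8 July 2022.

8 July 2022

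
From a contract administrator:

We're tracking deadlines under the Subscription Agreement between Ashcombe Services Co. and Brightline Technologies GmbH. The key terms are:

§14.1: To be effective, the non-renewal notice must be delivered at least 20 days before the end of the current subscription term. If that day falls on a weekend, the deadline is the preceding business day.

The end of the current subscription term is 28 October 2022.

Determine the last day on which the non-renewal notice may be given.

Counting back 20 calendar days from 28 October 2022 gives 8 October 2022. That is a Saturday, so the deadline moves back to Friday, 7 October 2022.

7 October 2022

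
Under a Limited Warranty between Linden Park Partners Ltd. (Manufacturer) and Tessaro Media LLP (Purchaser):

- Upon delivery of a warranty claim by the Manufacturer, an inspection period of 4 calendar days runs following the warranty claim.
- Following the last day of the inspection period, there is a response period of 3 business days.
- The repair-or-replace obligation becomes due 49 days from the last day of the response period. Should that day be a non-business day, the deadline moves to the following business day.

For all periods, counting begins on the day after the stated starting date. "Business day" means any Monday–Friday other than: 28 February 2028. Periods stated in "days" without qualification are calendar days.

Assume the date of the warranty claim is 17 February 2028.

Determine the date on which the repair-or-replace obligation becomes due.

13 April 2028

The last day of the inspection period: 4 calendar days after 17 February 2028 is 21 February 2028.
From Monday, 21 February 2028, 3 business days (Feb 22, Feb 23, Feb 24, skipping weekends) brings us to Thursday, 24 February 2028, which is the last day of the response period.
The date on which the repair-or-replace obligation becomes due: 24 February 2028 + 49 days = 13 April 2028. 13 April 2028 is a Thursday and is not a listed holiday, so no roll-forward applies.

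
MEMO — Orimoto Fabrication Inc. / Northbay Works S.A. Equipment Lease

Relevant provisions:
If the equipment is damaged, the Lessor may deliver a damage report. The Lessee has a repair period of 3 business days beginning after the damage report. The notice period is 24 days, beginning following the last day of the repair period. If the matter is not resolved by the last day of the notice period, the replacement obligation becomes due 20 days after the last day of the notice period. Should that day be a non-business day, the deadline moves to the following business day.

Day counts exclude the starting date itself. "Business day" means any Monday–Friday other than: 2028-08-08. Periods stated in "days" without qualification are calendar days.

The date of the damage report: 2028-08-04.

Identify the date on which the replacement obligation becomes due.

2028-09-25

From Friday, 2028-08-04, 3 business days (Aug 7, Aug 9, Aug 10, skipping weekends and the listed holiday on Aug 8) brings us to Thursday, 2028-08-10, which is the last day of the repair period.
Adding 24 calendar days to 2028-08-10 gives 2028-09-03, which is the last day of the notice period.
The date on which the replacement obligation becomes due: 2028-09-03 + 20 days = 2028-09-23. That falls on a Saturday, so it rolls to the next business day, Monday, 2028-09-25.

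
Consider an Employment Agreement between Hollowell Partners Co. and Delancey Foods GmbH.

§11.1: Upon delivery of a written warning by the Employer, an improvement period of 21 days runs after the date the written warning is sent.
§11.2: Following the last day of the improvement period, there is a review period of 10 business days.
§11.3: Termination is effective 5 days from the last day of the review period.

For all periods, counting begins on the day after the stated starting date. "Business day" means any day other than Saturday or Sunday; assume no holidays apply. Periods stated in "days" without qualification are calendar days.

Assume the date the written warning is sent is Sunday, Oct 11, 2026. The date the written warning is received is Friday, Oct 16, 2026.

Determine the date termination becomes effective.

The last day of the improvement period: Oct 11, 2026 + 21 days = Nov 1, 2026.
The last day of the review period: 10 business days after Sunday, Nov 1, 2026, skipping weekends — Nov 2, Nov 3, Nov 4, Nov 5, Nov 6, Nov 9, Nov 10, Nov 11, Nov 12, Nov 13 — lands on Friday, Nov 13, 2026.
Adding 5 calendar days to Nov 13, 2026 gives Nov 18, 2026, which is the date termination becomes effective.

Nov 18, 2026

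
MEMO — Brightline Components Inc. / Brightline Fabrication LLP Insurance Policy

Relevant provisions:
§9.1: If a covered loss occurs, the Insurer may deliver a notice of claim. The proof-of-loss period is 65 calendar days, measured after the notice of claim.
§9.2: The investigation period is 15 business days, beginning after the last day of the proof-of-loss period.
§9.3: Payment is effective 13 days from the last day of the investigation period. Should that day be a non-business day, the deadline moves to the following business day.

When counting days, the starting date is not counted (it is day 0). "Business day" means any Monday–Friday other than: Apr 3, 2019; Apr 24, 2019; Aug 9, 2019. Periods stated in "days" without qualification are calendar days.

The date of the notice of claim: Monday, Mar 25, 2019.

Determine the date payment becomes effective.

Jul 2, 2019

The last day of the proof-of-loss period: Mar 25, 2019 + 65 days = May 29, 2019.
From Wednesday, May 29, 2019, 15 business days (May 30, May 31, Jun 3, Jun 4, …, Jun 17, Jun 18, Jun 19, skipping weekends) brings us to Wednesday, Jun 19, 2019, which is the last day of the investigation period.
Adding 13 calendar days to Jun 19, 2019 gives Jul 2, 2019, which is the date payment becomes effective. Jul 2, 2019 is a Tuesday and is not a listed holiday, so no roll-forward applies.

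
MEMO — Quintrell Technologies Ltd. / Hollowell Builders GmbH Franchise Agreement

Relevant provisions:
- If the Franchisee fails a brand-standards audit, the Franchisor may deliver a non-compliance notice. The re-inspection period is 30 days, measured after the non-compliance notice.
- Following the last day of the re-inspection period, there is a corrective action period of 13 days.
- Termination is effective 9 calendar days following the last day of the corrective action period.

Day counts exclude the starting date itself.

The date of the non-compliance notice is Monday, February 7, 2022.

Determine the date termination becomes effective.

Adding 30 calendar days to February 7, 2022 gives March 9, 2022, which is the last day of the re-inspection period.
Adding 13 calendar days to March 9, 2022 gives March 22, 2022, which is the last day of the corrective action period.
The date termination becomes effective: March 22, 2022 + 9 days = March 31, 2022.

March 31, 2022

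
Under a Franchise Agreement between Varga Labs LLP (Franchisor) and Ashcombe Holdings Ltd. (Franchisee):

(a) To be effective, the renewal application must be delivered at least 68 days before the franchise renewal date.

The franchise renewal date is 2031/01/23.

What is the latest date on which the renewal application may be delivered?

2030/11/16

2031/01/23 minus 68 days is 2030/11/16.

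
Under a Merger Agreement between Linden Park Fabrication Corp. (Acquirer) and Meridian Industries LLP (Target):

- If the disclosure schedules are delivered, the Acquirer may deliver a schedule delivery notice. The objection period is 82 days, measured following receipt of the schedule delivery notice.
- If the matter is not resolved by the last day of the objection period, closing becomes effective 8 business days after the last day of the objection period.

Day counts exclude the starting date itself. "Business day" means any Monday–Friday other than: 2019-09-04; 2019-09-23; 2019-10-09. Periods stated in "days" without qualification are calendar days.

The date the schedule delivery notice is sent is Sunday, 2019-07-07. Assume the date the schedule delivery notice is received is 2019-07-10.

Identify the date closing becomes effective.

Adding 82 calendar days to 2019-07-10 gives 2019-09-30, which is the last day of the objection period.
The date closing becomes effective: counting 8 business days from Monday, 2019-09-30 (Oct 1, Oct 2, Oct 3, Oct 4, Oct 7, Oct 8, Oct 10, Oct 11, skipping weekends and the listed holiday on Oct 9) reaches Friday, 2019-10-11.

2019-10-11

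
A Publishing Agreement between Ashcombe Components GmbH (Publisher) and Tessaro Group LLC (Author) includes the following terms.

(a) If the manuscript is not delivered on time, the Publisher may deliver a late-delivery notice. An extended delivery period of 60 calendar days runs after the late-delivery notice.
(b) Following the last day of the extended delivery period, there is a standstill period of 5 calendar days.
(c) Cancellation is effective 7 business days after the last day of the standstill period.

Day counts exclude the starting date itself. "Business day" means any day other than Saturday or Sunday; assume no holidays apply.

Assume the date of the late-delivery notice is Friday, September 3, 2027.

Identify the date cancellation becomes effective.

November 16, 2027

The last day of the extended delivery period: September 3, 2027 + 60 days = November 2, 2027.
The last day of the standstill period: 5 calendar days after November 2, 2027 is November 7, 2027.
The date cancellation becomes effective: counting 7 business days from Sunday, November 7, 2027 (Nov 8, Nov 9, Nov 10, Nov 11, Nov 12, Nov 15, Nov 16, skipping weekends) reaches Tuesday, November 16, 2027.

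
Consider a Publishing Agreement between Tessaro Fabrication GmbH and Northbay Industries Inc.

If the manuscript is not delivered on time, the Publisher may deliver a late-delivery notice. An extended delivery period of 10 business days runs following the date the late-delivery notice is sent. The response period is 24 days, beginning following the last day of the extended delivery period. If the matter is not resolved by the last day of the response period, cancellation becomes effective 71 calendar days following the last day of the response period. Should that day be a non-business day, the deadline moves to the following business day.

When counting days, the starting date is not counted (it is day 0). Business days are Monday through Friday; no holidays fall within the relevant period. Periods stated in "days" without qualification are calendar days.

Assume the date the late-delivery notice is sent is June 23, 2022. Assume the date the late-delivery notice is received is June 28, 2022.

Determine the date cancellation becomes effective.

October 10, 2022

The last day of the extended delivery period: 10 business days after Thursday, June 23, 2022, skipping weekends — Jun 24, Jun 27, Jun 28, Jun 29, Jun 30, Jul 1, Jul 4, Jul 5, Jul 6, Jul 7 — lands on Thursday, July 7, 2022.
The last day of the response period: July 7, 2022 + 24 days = July 31, 2022.
The date cancellation becomes effective: July 31, 2022 + 71 days = October 10, 2022. October 10, 2022 is a Monday, so no roll-forward applies.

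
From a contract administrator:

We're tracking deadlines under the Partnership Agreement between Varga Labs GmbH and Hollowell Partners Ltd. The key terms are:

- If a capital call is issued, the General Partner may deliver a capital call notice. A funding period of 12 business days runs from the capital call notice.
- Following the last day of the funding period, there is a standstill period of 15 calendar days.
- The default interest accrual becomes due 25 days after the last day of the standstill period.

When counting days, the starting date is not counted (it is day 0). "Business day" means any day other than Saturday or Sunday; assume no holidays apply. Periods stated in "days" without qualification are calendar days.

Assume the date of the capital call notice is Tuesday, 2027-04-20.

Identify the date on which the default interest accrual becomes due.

The last day of the funding period: counting 12 business days from Tuesday, 2027-04-20 (Apr 21, Apr 22, Apr 23, Apr 26, …, May 4, May 5, May 6, skipping weekends) reaches Thursday, 2027-05-06.
The last day of the standstill period: 15 calendar days after 2027-05-06 is 2027-05-21.
Adding 25 calendar days to 2027-05-21 gives 2027-06-15, which is the date on which the default interest accrual becomes due.

2027-06-15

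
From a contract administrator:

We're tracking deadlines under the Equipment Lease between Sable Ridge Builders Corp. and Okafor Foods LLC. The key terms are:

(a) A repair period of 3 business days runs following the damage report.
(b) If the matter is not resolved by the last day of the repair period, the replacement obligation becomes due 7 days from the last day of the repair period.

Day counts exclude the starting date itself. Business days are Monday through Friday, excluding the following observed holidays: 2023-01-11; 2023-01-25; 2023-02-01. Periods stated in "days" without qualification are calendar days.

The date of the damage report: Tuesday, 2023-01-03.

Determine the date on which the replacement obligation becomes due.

The last day of the repair period: counting 3 business days from Tuesday, 2023-01-03 (Jan 4, Jan 5, Jan 6, skipping weekends) reaches Friday, 2023-01-06.
The date on which the replacement obligation becomes due: 7 calendar days after 2023-01-06 is 2023-01-13.

2023-01-13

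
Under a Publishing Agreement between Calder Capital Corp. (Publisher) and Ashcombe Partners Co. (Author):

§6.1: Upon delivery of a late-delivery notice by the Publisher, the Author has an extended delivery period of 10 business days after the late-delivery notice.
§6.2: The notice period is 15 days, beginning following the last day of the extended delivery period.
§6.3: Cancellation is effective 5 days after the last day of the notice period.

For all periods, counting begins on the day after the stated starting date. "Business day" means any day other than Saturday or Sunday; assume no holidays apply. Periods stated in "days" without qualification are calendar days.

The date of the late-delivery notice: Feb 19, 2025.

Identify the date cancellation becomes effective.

Mar 25, 2025

The last day of the extended delivery period: counting 10 business days from Wednesday, Feb 19, 2025 (Feb 20, Feb 21, Feb 24, Feb 25, Feb 26, Feb 27, Feb 28, Mar 3, Mar 4, Mar 5, skipping weekends) reaches Wednesday, Mar 5, 2025.
The last day of the notice period: 15 calendar days after Mar 5, 2025 is Mar 20, 2025.
The date cancellation becomes effective: Mar 20, 2025 + 5 days = Mar 25, 2025.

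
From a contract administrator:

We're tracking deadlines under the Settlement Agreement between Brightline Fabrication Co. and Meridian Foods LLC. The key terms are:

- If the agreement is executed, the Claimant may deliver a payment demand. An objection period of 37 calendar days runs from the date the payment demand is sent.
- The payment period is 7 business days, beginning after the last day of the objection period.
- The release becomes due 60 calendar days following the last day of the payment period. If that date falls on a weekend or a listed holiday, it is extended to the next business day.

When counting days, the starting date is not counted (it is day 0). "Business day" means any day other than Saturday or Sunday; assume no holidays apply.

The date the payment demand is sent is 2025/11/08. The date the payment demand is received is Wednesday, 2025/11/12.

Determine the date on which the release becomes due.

2026/02/23

The last day of the objection period: 2025/11/08 + 37 days = 2025/12/15.
The last day of the payment period: 7 business days after Monday, 2025/12/15, skipping weekends — Dec 16, Dec 17, Dec 18, Dec 19, Dec 22, Dec 23, Dec 24 — lands on Wednesday, 2025/12/24.
The date on which the release becomes due: 2025/12/24 + 60 days = 2026/02/22. That falls on a Sunday, so it rolls to the next business day, Monday, 2026/02/23.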